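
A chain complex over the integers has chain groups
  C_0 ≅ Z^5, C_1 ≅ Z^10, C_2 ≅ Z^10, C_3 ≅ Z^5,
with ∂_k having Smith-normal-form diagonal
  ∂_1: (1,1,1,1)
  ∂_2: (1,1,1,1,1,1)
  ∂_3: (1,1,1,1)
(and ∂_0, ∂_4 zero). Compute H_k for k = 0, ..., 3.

H_0 = Z,  H_1 = 0,  H_2 = 0,  H_3 = Z.

H_0: b_0 = 5 − 0 − 4 = 1; torsion from ∂_1 factors > 1: none. So H_0 = Z.
H_1: b_1 = 10 − 4 − 6 = 0; torsion from ∂_2 factors > 1: none. So H_1 = 0.
H_2: b_2 = 10 − 6 − 4 = 0; torsion from ∂_3 factors > 1: none. So H_2 = 0.
H_3: b_3 = 5 − 4 − 0 = 1; torsion from ∂_4 factors > 1: none. So H_3 = Z.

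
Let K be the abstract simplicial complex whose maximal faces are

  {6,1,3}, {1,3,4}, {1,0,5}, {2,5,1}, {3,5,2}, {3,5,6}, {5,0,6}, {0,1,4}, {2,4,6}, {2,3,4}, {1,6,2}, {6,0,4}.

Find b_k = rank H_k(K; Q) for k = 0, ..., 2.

b_0 = 1, b_1 = 0, b_2 = 0.

Order the vertices as 0 < 1 < 2 < 3 < 4 < 5 < 6. Listing each simplex with vertices in this order, K has dimension 2 with simplices:

  0-simplices (7): [0], [1], [2], [3], [4], [5], [6]
  1-simplices (18): [0,1], [0,4], [0,5], [0,6], [1,2], [1,3], [1,4], [1,5], [1,6], [2,3], [2,4], [2,5], [2,6], [3,4], [3,5], [3,6], [4,6], [5,6]
  2-simplices (12): [0,1,4], [0,1,5], [0,4,6], [0,5,6], [1,2,5], [1,2,6], [1,3,4], [1,3,6], [2,3,4], [2,3,5], [2,4,6], [3,5,6]

Hence C_0 ≅ Z^7, C_1 ≅ Z^18, C_2 ≅ Z^12.

Boundary ∂_1: C_1 → C_0 maps an edge to its endpoints' difference, ∂[p,q] = q − p.
The 7×18 boundary matrix has rank 6 and Smith normal form diag(1,1,1,1,1,1).

∂_2: C_2 → C_1 maps a triangle to the signed sum of its edges. For instance
  ∂[1,3,6] = [3,6] − [1,6] + [1,3],
  ∂[0,5,6] = [5,6] − [0,6] + [0,5].
This gives a 18×12 integer matrix of rank 12; reducing to Smith normal form yields diagonal entries (1,1,1,1,1,1,1,1,1,1,1,2).

Now H_k = ker ∂_k / im ∂_{k+1}, so:

  H_0: rank C_0 − rank ∂_1 = 7 − 6 = 1, and the invariant factors of ∂_1 are all 1, so H_0 = Z.
  H_1: rank ker ∂_1 − rank ∂_2 = (18 − 6) − 12 = 0, and ∂_2 has invariant factor 2 > 1, so H_1 = Z/2.
  H_2: rank ker ∂_2 − rank ∂_3 = (12 − 12) − 0 = 0, and there is no ∂_3, so H_2 = 0.

Hence the Betti numbers are b_0 = 1, b_1 = 0, b_2 = 0.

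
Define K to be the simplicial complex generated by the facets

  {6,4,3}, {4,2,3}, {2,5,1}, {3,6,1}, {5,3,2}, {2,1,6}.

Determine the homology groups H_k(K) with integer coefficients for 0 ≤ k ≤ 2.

H_0 = Z,  H_1 = Z,  H_2 = 0.

We work with the vertex ordering 1 < 2 < 3 < 4 < 5 < 6. The simplices of K, each written with vertices in increasing order, are:

  0-simplices (6): [1], [2], [3], [4], [5], [6]
  1-simplices (12): [1,2], [1,3], [1,5], [1,6], [2,3], [2,4], [2,5], [2,6], [3,4], [3,5], [3,6], [4,6]
  2-simplices (6): [1,2,5], [1,2,6], [1,3,6], [2,3,4], [2,3,5], [3,4,6]

Hence C_0 ≅ Z^6, C_1 ≅ Z^12, C_2 ≅ Z^6.

The boundary map ∂_1: C_1 → C_0 maps an edge to its endpoints' difference, ∂[p,q] = q − p. For instance
  ∂[2,6] = [6] − [2].
This gives a 6×12 integer matrix of rank 5; reducing to Smith normal form yields diagonal entries (1,1,1,1,1).

The boundary map ∂_2: C_2 → C_1 acts by ∂[p,q,r] = [q,r] − [p,r] + [p,q]. For instance
  ∂[1,3,6] = [3,6] − [1,6] + [1,3],
  ∂[2,3,4] = [3,4] − [2,4] + [2,3].
This gives a 12×6 integer matrix of rank 6; reducing to Smith normal form yields diagonal entries (1,1,1,1,1,1).

Computing H_k = (kernel of ∂_k) / (image of ∂_{k+1}):

  H_0: rank C_0 − rank ∂_1 = 6 − 5 = 1, and the invariant factors of ∂_1 are all 1, so H_0 ≅ Z.
  H_1: rank ker ∂_1 − rank ∂_2 = (12 − 5) − 6 = 1, and the invariant factors of ∂_2 are all 1, so H_1 ≅ Z.
  H_2: rank ker ∂_2 − rank ∂_3 = (6 − 6) − 0 = 0, and there is no ∂_3, so H_2 ≅ 0.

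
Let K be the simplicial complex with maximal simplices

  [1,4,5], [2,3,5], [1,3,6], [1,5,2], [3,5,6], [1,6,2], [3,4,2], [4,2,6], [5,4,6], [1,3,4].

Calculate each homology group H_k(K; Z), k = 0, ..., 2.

Order the vertices as 1 < 2 < 3 < 4 < 5 < 6. Listing each simplex with vertices in this order, K has dimension 2 with simplices:

  0-simplices (6): [1], [2], [3], [4], [5], [6]
  1-simplices (15): [1,2], [1,3], [1,4], [1,5], [1,6], [2,3], [2,4], [2,5], [2,6], [3,4], [3,5], [3,6], [4,5], [4,6], [5,6]
  2-simplices (10): [1,2,5], [1,2,6], [1,3,4], [1,3,6], [1,4,5], [2,3,4], [2,3,5], [2,4,6], [3,5,6], [4,5,6]

Hence C_0 ≅ Z^6, C_1 ≅ Z^15, C_2 ≅ Z^10.

∂_1: C_1 → C_0 is given by ∂[p,q] = [q] − [p]. For instance
  ∂[1,3] = [3] − [1].
This gives a 6×15 integer matrix of rank 5; reducing to Smith normal form yields diagonal entries (1,1,1,1,1).

Boundary ∂_2: C_2 → C_1 acts by ∂[p,q,r] = [q,r] − [p,r] + [p,q]. For instance
  ∂[2,3,5] = [3,5] − [2,5] + [2,3],
  ∂[2,4,6] = [4,6] − [2,6] + [2,4].
As a 15×10 matrix over Z this has rank 10, with invariant factors (1,1,1,1,1,1,1,1,1,2).

From H_k ≅ ker(∂_k) / im(∂_{k+1}) we obtain:

  H_0: rank C_0 − rank ∂_1 = 6 − 5 = 1, and the invariant factors of ∂_1 are all 1, so H_0 ≅ Z.
  H_1: rank ker ∂_1 − rank ∂_2 = (15 − 5) − 10 = 0, and ∂_2 has invariant factor 2 > 1, so H_1 ≅ Z/2Z.
  H_2: rank ker ∂_2 − rank ∂_3 = (10 − 10) − 0 = 0, and there is no ∂_3, so H_2 ≅ 0.

(K is a triangulation of the real projective plane RP^2.)

H_0 ≅ Z,  H_1 ≅ Z/2Z,  H_2 = 0.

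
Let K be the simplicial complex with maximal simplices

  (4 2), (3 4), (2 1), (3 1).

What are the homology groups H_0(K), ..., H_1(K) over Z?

H_0 ≅ Z,  H_1 ≅ Z.

Fix the vertex order 1 < 2 < 3 < 4 and write every simplex with vertices in increasing order. Then dim K = 1 and the simplices of K are:

  0-simplices (4): [1], [2], [3], [4]
  1-simplices (4): [1,2], [1,3], [2,4], [3,4]

so the chain groups are C_0 ≅ Z^4, C_1 ≅ Z^4.

The boundary map ∂_1: C_1 → C_0 is given by ∂[p,q] = [q] − [p].
As a 4×4 matrix over Z this has rank 3, with invariant factors (1,1,1).

Reading off H_k = ker ∂_k / im ∂_{k+1}:

  H_0: rank C_0 − rank ∂_1 = 4 − 3 = 1, and the invariant factors of ∂_1 are all 1, so H_0 ≅ Z.
  H_1: rank ker ∂_1 − rank ∂_2 = (4 − 3) − 0 = 1, and there is no ∂_2, so H_1 ≅ Z.

As a check, the Euler characteristic is 4 − 4 = 0, which agrees with 1 − 1 = 0.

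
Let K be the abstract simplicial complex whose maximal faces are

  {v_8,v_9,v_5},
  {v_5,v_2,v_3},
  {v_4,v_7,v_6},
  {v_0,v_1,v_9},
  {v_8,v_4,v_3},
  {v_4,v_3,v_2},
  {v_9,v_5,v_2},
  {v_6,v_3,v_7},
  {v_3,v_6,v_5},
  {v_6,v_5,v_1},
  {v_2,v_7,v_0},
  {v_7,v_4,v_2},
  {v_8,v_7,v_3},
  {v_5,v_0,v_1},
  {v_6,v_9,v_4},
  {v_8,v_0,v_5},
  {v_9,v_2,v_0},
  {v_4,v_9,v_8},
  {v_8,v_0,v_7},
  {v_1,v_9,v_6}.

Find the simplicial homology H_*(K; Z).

H_0 ≅ Z,  H_1 ≅ Z ⊕ Z/2,  H_2 = 0.

Take the total order v_0 < v_1 < v_2 < v_3 < v_4 < v_5 < v_6 < v_7 < v_8 < v_9 on the vertex set. Then K (dimension 2) consists of the simplices:

  0-simplices (10): [v_0], [v_1], [v_2], [v_3], [v_4], [v_5], [v_6], [v_7], [v_8], [v_9]
  1-simplices (30): (30 of them)
  2-simplices (20): (20 of them)

giving chain groups C_0 ≅ Z^10, C_1 ≅ Z^30, C_2 ≅ Z^20.

Boundary ∂_1: C_1 → C_0 maps an edge to its endpoints' difference, ∂[p,q] = q − p. For instance
  ∂[v_0,v_2] = [v_2] − [v_0].
As a 10×30 matrix over Z this has rank 9, with invariant factors (1,1,1,1,1,1,1,1,1).

∂_2: C_2 → C_1 sends each 2-simplex [p,q,r] to [q,r] − [p,r] + [p,q]. For instance
  ∂[v_0,v_5,v_8] = [v_5,v_8] − [v_0,v_8] + [v_0,v_5],
  ∂[v_0,v_1,v_5] = [v_1,v_5] − [v_0,v_5] + [v_0,v_1].
As a 30×20 matrix over Z this has rank 20, with invariant factors (1,1,1,1,1,1,1,1,1,1,1,1,1,1,1,1,1,1,1,2).

From H_k ≅ ker(∂_k) / im(∂_{k+1}) we obtain:

  H_0: rank C_0 − rank ∂_1 = 10 − 9 = 1, and the invariant factors of ∂_1 are all 1, so H_0 ≅ Z.
  H_1: rank ker ∂_1 − rank ∂_2 = (30 − 9) − 20 = 1, and ∂_2 has invariant factor 2 > 1, so H_1 ≅ Z ⊕ Z/2.
  H_2: rank ker ∂_2 − rank ∂_3 = (20 − 20) − 0 = 0, and there is no ∂_3, so H_2 ≅ 0.

(K is a triangulation of the Klein bottle.)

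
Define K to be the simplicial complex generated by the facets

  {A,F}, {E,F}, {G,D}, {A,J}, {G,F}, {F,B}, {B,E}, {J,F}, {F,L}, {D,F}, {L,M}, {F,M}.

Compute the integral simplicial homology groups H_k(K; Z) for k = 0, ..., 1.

We work with the vertex ordering A < B < D < E < F < G < J < L < M. The simplices of K, each written with vertices in increasing order, are:

  0-simplices (9): A, B, D, E, F, G, J, L, M
  1-simplices (12): AF, AJ, BE, BF, DF, DG, EF, FG, FJ, FL, FM, LM

giving chain groups C_0 ≅ Z^9, C_1 ≅ Z^12.

Boundary ∂_1: C_1 → C_0 maps an edge to its endpoints' difference, ∂[p,q] = q − p. For instance
  ∂DF = F − D.
The 9×12 boundary matrix has rank 8 and Smith normal form diag(1,1,1,1,1,1,1,1).

Now H_k = ker ∂_k / im ∂_{k+1}, so:

  H_0: rank C_0 − rank ∂_1 = 9 − 8 = 1, and the invariant factors of ∂_1 are all 1, so H_0 = Z.
  H_1: rank ker ∂_1 − rank ∂_2 = (12 − 8) − 0 = 4, and there is no ∂_2, so H_1 = Z^4.

As a check, the Euler characteristic is 9 − 12 = -3, which agrees with 1 − 4 = -3.

H_0 = Z,  H_1 = Z^4.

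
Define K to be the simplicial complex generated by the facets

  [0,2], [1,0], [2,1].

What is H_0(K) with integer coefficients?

Order the vertices as 0 < 1 < 2. Listing each simplex with vertices in this order, K has dimension 1 with simplices:

  0-simplices (3): [0], [1], [2]
  1-simplices (3): [0,1], [0,2], [1,2]

giving chain groups C_0 ≅ Z^3, C_1 ≅ Z^3.

Boundary ∂_1: C_1 → C_0 maps an edge to its endpoints' difference, ∂[p,q] = q − p. For instance
  ∂[1,2] = [2] − [1].
The 3×3 boundary matrix has rank 2 and Smith normal form diag(1,1).

Now H_k = ker ∂_k / im ∂_{k+1}, so:

  H_0: rank C_0 − rank ∂_1 = 3 − 2 = 1, and the invariant factors of ∂_1 are all 1, so H_0 ≅ Z.

H_0 = Z.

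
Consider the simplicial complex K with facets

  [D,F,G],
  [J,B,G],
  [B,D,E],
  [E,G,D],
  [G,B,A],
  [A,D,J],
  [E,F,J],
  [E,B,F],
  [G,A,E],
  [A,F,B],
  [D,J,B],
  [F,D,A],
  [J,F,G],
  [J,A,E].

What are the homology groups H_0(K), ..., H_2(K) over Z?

Take the total order A < B < D < E < F < G < J on the vertex set. Then K (dimension 2) consists of the simplices:

  0-simplices (7): A, B, D, E, F, G, J
  1-simplices (21): AB, AD, AE, AF, AG, AJ, BD, BE, BF, BG, BJ, DE, DF, DG, DJ, EF, EG, EJ, FG, FJ, GJ
  2-simplices (14): ABF, ABG, ADF, ADJ, AEG, AEJ, BDE, BDJ, BEF, BGJ, DEG, DFG, EFJ, FGJ

so the chain groups are C_0 ≅ Z^7, C_1 ≅ Z^21, C_2 ≅ Z^14.

Boundary ∂_1: C_1 → C_0 is given by ∂[p,q] = [q] − [p].
The 7×21 boundary matrix has rank 6 and Smith normal form diag(1,1,1,1,1,1).

∂_2: C_2 → C_1 sends each 2-simplex [p,q,r] to [q,r] − [p,r] + [p,q]. For instance
  ∂BEF = EF − BF + BE,
  ∂FGJ = GJ − FJ + FG.
This gives a 21×14 integer matrix of rank 13; reducing to Smith normal form yields diagonal entries (1,1,1,1,1,1,1,1,1,1,1,1,1).

Now H_k = ker ∂_k / im ∂_{k+1}, so:

  H_0: rank C_0 − rank ∂_1 = 7 − 6 = 1, and the invariant factors of ∂_1 are all 1, so H_0 = Z.
  H_1: rank ker ∂_1 − rank ∂_2 = (21 − 6) − 13 = 2, and the invariant factors of ∂_2 are all 1, so H_1 = Z^2.
  H_2: rank ker ∂_2 − rank ∂_3 = (14 − 13) − 0 = 1, and there is no ∂_3, so H_2 = Z.

H_0 ≅ Z,  H_1 ≅ Z^2,  H_2 ≅ Z.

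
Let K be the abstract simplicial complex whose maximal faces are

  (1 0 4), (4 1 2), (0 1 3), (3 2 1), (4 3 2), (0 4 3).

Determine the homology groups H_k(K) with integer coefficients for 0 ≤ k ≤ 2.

Fix the vertex order 0 < 1 < 2 < 3 < 4 and write every simplex with vertices in increasing order. Then dim K = 2 and the simplices of K are:

  0-simplices (5): [0], [1], [2], [3], [4]
  1-simplices (9): [0,1], [0,3], [0,4], [1,2], [1,3], [1,4], [2,3], [2,4], [3,4]
  2-simplices (6): [0,1,3], [0,1,4], [0,3,4], [1,2,3], [1,2,4], [2,3,4]

giving chain groups C_0 ≅ Z^5, C_1 ≅ Z^9, C_2 ≅ Z^6.

Boundary ∂_1: C_1 → C_0 sends each edge [p,q] (with p < q) to q − p.
The resulting 5×9 matrix has rank 4, and its Smith normal form has invariant factors (1,1,1,1).

Boundary ∂_2: C_2 → C_1 maps a triangle to the signed sum of its edges. For instance
  ∂[0,1,4] = [1,4] − [0,4] + [0,1],
  ∂[2,3,4] = [3,4] − [2,4] + [2,3].
As a 9×6 matrix over Z this has rank 5, with invariant factors (1,1,1,1,1).

Reading off H_k = ker ∂_k / im ∂_{k+1}:

  H_0: rank C_0 − rank ∂_1 = 5 − 4 = 1, and the invariant factors of ∂_1 are all 1, so H_0 ≅ Z.
  H_1: rank ker ∂_1 − rank ∂_2 = (9 − 4) − 5 = 0, and the invariant factors of ∂_2 are all 1, so H_1 ≅ 0.
  H_2: rank ker ∂_2 − rank ∂_3 = (6 − 5) − 0 = 1, and there is no ∂_3, so H_2 ≅ Z.

As a check, the Euler characteristic is 5 − 9 + 6 = 2, which agrees with 1 − 0 + 1 = 2.
(K is a triangulation of the 2-sphere S^2.)

H_0 ≅ Z,  H_1 = 0,  H_2 ≅ Z.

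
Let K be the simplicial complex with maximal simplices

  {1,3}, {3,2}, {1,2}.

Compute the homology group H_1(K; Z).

H_1 ≅ Z.

Order the vertices as 1 < 2 < 3. Listing each simplex with vertices in this order, K has dimension 1 with simplices:

  0-simplices (3): [1], [2], [3]
  1-simplices (3): [1,2], [1,3], [2,3]

giving chain groups C_0 ≅ Z^3, C_1 ≅ Z^3.

The boundary map ∂_1: C_1 → C_0 maps an edge to its endpoints' difference, ∂[p,q] = q − p. For instance
  ∂[1,3] = [3] − [1].
This gives a 3×3 integer matrix of rank 2; reducing to Smith normal form yields diagonal entries (1,1).

From H_k ≅ ker(∂_k) / im(∂_{k+1}) we obtain:

  H_1: rank ker ∂_1 − rank ∂_2 = (3 − 2) − 0 = 1, and there is no ∂_2, so H_1 ≅ Z.

(K is a triangulation of the circle S^1.)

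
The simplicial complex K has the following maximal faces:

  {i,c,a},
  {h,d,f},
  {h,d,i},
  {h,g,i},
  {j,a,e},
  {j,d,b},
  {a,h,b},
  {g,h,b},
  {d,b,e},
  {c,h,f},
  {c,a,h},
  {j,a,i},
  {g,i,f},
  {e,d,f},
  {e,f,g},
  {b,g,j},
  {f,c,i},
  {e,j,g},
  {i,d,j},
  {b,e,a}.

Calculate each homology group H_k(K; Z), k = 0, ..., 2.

Order the vertices as a < b < c < d < e < f < g < h < i < j. Listing each simplex with vertices in this order, K has dimension 2 with simplices:

  0-simplices (10): a, b, c, d, e, f, g, h, i, j
  1-simplices (30): ab, ac, ae, ah, ai, aj, bd, be, bg, bh, bj, cf, ch, ci, de, df, dh, di, dj, ef, eg, ej, fg, fh, fi, gh, gi, gj, hi, ij
  2-simplices (20): abe, abh, ach, aci, aej, aij, bde, bdj, bgh, bgj, cfh, cfi, def, dfh, dhi, dij, efg, egj, fgi, ghi

Hence C_0 ≅ Z^10, C_1 ≅ Z^30, C_2 ≅ Z^20.

The boundary map ∂_1: C_1 → C_0 is given by ∂[p,q] = [q] − [p].
This gives a 10×30 integer matrix of rank 9; reducing to Smith normal form yields diagonal entries (1,1,1,1,1,1,1,1,1).

The boundary map ∂_2: C_2 → C_1 maps a triangle to the signed sum of its edges. For instance
  ∂abe = be − ae + ab,
  ∂efg = fg − eg + ef.
The 30×20 boundary matrix has rank 20 and Smith normal form diag(1,1,1,1,1,1,1,1,1,1,1,1,1,1,1,1,1,1,1,2).

Computing H_k = (kernel of ∂_k) / (image of ∂_{k+1}):

  H_0: rank C_0 − rank ∂_1 = 10 − 9 = 1, and the invariant factors of ∂_1 are all 1, so H_0 = Z.
  H_1: rank ker ∂_1 − rank ∂_2 = (30 − 9) − 20 = 1, and ∂_2 has invariant factor 2 > 1, so H_1 = Z ⊕ Z/2Z.
  H_2: rank ker ∂_2 − rank ∂_3 = (20 − 20) − 0 = 0, and there is no ∂_3, so H_2 = 0.

(K is a triangulation of the Klein bottle.)

H_0 = Z,  H_1 = Z ⊕ Z/2Z,  H_2 = 0.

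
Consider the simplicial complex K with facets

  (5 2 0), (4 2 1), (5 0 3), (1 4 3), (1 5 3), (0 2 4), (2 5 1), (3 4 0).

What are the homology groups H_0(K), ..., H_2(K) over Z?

H_0 = Z,  H_1 = 0,  H_2 = Z.

We work with the vertex ordering 0 < 1 < 2 < 3 < 4 < 5. The simplices of K, each written with vertices in increasing order, are:

  0-simplices (6): [0], [1], [2], [3], [4], [5]
  1-simplices (12): [0,2], [0,3], [0,4], [0,5], [1,2], [1,3], [1,4], [1,5], [2,4], [2,5], [3,4], [3,5]
  2-simplices (8): [0,2,4], [0,2,5], [0,3,4], [0,3,5], [1,2,4], [1,2,5], [1,3,4], [1,3,5]

Hence C_0 ≅ Z^6, C_1 ≅ Z^12, C_2 ≅ Z^8.

∂_1: C_1 → C_0 is given by ∂[p,q] = [q] − [p].
The 6×12 boundary matrix has rank 5 and Smith normal form diag(1,1,1,1,1).

The boundary map ∂_2: C_2 → C_1 sends each 2-simplex [p,q,r] to [q,r] − [p,r] + [p,q]. For instance
  ∂[0,2,5] = [2,5] − [0,5] + [0,2],
  ∂[0,3,5] = [3,5] − [0,5] + [0,3].
The 12×8 boundary matrix has rank 7 and Smith normal form diag(1,1,1,1,1,1,1).

Computing H_k = (kernel of ∂_k) / (image of ∂_{k+1}):

  H_0: rank C_0 − rank ∂_1 = 6 − 5 = 1, and the invariant factors of ∂_1 are all 1, so H_0 = Z.
  H_1: rank ker ∂_1 − rank ∂_2 = (12 − 5) − 7 = 0, and the invariant factors of ∂_2 are all 1, so H_1 = 0.
  H_2: rank ker ∂_2 − rank ∂_3 = (8 − 7) − 0 = 1, and there is no ∂_3, so H_2 = Z.

As a check, the Euler characteristic is 6 − 12 + 8 = 2, which agrees with 1 − 0 + 1 = 2.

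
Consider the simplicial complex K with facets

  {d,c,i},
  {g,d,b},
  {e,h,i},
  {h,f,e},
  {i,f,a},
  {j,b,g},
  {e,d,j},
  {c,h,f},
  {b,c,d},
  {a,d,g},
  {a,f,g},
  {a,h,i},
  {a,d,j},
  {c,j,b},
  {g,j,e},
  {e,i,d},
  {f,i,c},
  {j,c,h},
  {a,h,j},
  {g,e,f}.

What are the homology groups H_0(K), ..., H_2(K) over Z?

H_0 ≅ Z,  H_1 ≅ Z ⊕ Z_2,  H_2 = 0.

Order the vertices as a < b < c < d < e < f < g < h < i < j. Listing each simplex with vertices in this order, K has dimension 2 with simplices:

  0-simplices (10): a, b, c, d, e, f, g, h, i, j
  1-simplices (30): ad, af, ag, ah, ai, aj, bc, bd, bg, bj, cd, cf, ch, ci, cj, de, dg, di, dj, ef, eg, eh, ei, ej, fg, fh, fi, gj, hi, hj
  2-simplices (20): adg, adj, afg, afi, ahi, ahj, bcd, bcj, bdg, bgj, cdi, cfh, cfi, chj, dei, dej, efg, efh, egj, ehi

giving chain groups C_0 ≅ Z^10, C_1 ≅ Z^30, C_2 ≅ Z^20.

∂_1: C_1 → C_0 maps an edge to its endpoints' difference, ∂[p,q] = q − p. For instance
  ∂gj = j − g.
The resulting 10×30 matrix has rank 9, and its Smith normal form has invariant factors (1,1,1,1,1,1,1,1,1).

Boundary ∂_2: C_2 → C_1 sends each 2-simplex [p,q,r] to [q,r] − [p,r] + [p,q]. For instance
  ∂efg = fg − eg + ef,
  ∂cdi = di − ci + cd.
The 30×20 boundary matrix has rank 20 and Smith normal form diag(1,1,1,1,1,1,1,1,1,1,1,1,1,1,1,1,1,1,1,2).

Computing H_k = (kernel of ∂_k) / (image of ∂_{k+1}):

  H_0: rank C_0 − rank ∂_1 = 10 − 9 = 1, and the invariant factors of ∂_1 are all 1, so H_0 ≅ Z.
  H_1: rank ker ∂_1 − rank ∂_2 = (30 − 9) − 20 = 1, and ∂_2 has invariant factor 2 > 1, so H_1 ≅ Z ⊕ Z_2.
  H_2: rank ker ∂_2 − rank ∂_3 = (20 − 20) − 0 = 0, and there is no ∂_3, so H_2 ≅ 0.

As a check, the Euler characteristic is 10 − 30 + 20 = 0, which agrees with 1 − 1 + 0 = 0.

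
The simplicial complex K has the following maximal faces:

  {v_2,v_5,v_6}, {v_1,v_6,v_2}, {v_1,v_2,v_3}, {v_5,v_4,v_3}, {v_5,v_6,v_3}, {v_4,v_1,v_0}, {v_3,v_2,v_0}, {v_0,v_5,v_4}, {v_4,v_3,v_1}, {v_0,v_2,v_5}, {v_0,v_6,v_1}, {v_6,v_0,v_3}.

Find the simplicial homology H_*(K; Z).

H_0 = Z,  H_1 = Z/2,  H_2 = 0.

Order the vertices as v_0 < v_1 < v_2 < v_3 < v_4 < v_5 < v_6. Listing each simplex with vertices in this order, K has dimension 2 with simplices:

  0-simplices (7): [v_0], [v_1], [v_2], [v_3], [v_4], [v_5], [v_6]
  1-simplices (18): (18 of them)
  2-simplices (12): (12 of them)

giving chain groups C_0 ≅ Z^7, C_1 ≅ Z^18, C_2 ≅ Z^12.

The boundary map ∂_1: C_1 → C_0 sends each edge [p,q] (with p < q) to q − p. For instance
  ∂[v_0,v_2] = [v_2] − [v_0].
The 7×18 boundary matrix has rank 6 and Smith normal form diag(1,1,1,1,1,1).

The boundary map ∂_2: C_2 → C_1 acts by ∂[p,q,r] = [q,r] − [p,r] + [p,q]. For instance
  ∂[v_2,v_5,v_6] = [v_5,v_6] − [v_2,v_6] + [v_2,v_5],
  ∂[v_0,v_1,v_4] = [v_1,v_4] − [v_0,v_4] + [v_0,v_1].
This gives a 18×12 integer matrix of rank 12; reducing to Smith normal form yields diagonal entries (1,1,1,1,1,1,1,1,1,1,1,2).

From H_k ≅ ker(∂_k) / im(∂_{k+1}) we obtain:

  H_0: rank C_0 − rank ∂_1 = 7 − 6 = 1, and the invariant factors of ∂_1 are all 1, so H_0 ≅ Z.
  H_1: rank ker ∂_1 − rank ∂_2 = (18 − 6) − 12 = 0, and ∂_2 has invariant factor 2 > 1, so H_1 ≅ Z/2.
  H_2: rank ker ∂_2 − rank ∂_3 = (12 − 12) − 0 = 0, and there is no ∂_3, so H_2 ≅ 0.

(K is a triangulation of the real projective plane RP^2.)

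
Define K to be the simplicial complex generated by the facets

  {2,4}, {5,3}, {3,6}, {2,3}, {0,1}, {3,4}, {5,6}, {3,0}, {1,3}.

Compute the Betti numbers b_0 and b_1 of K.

b_0 = 1, b_1 = 3.

Fix the vertex order 0 < 1 < 2 < 3 < 4 < 5 < 6 and write every simplex with vertices in increasing order. Then dim K = 1 and the simplices of K are:

  0-simplices (7): [0], [1], [2], [3], [4], [5], [6]
  1-simplices (9): [0,1], [0,3], [1,3], [2,3], [2,4], [3,4], [3,5], [3,6], [5,6]

Hence C_0 ≅ Z^7, C_1 ≅ Z^9.

Boundary ∂_1: C_1 → C_0 sends each edge [p,q] (with p < q) to q − p.
This gives a 7×9 integer matrix of rank 6; reducing to Smith normal form yields diagonal entries (1,1,1,1,1,1).

Now H_k = ker ∂_k / im ∂_{k+1}, so:

  H_0: rank C_0 − rank ∂_1 = 7 − 6 = 1, and the invariant factors of ∂_1 are all 1, so H_0 ≅ Z.
  H_1: rank ker ∂_1 − rank ∂_2 = (9 − 6) − 0 = 3, and there is no ∂_2, so H_1 ≅ Z^3.

As a check, the Euler characteristic is 7 − 9 = -2, which agrees with 1 − 3 = -2.

Hence the Betti numbers are b_0 = 1, b_1 = 3.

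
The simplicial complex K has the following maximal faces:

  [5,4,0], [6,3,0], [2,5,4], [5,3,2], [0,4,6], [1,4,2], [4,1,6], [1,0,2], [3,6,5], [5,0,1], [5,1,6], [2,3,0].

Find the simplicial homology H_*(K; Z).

Take the total order 0 < 1 < 2 < 3 < 4 < 5 < 6 on the vertex set. Then K (dimension 2) consists of the simplices:

  0-simplices (7): [0], [1], [2], [3], [4], [5], [6]
  1-simplices (18): [0,1], [0,2], [0,3], [0,4], [0,5], [0,6], [1,2], [1,4], [1,5], [1,6], [2,3], [2,4], [2,5], [3,5], [3,6], [4,5], [4,6], [5,6]
  2-simplices (12): [0,1,2], [0,1,5], [0,2,3], [0,3,6], [0,4,5], [0,4,6], [1,2,4], [1,4,6], [1,5,6], [2,3,5], [2,4,5], [3,5,6]

giving chain groups C_0 ≅ Z^7, C_1 ≅ Z^18, C_2 ≅ Z^12.

Boundary ∂_1: C_1 → C_0 is given by ∂[p,q] = [q] − [p].
The resulting 7×18 matrix has rank 6, and its Smith normal form has invariant factors (1,1,1,1,1,1).

The boundary map ∂_2: C_2 → C_1 sends each 2-simplex [p,q,r] to [q,r] − [p,r] + [p,q]. For instance
  ∂[0,1,2] = [1,2] − [0,2] + [0,1],
  ∂[0,2,3] = [2,3] − [0,3] + [0,2].
As a 18×12 matrix over Z this has rank 12, with invariant factors (1,1,1,1,1,1,1,1,1,1,1,2).

Now H_k = ker ∂_k / im ∂_{k+1}, so:

  H_0: rank C_0 − rank ∂_1 = 7 − 6 = 1, and the invariant factors of ∂_1 are all 1, so H_0 ≅ Z.
  H_1: rank ker ∂_1 − rank ∂_2 = (18 − 6) − 12 = 0, and ∂_2 has invariant factor 2 > 1, so H_1 ≅ Z/2.
  H_2: rank ker ∂_2 − rank ∂_3 = (12 − 12) − 0 = 0, and there is no ∂_3, so H_2 ≅ 0.

As a check, the Euler characteristic is 7 − 18 + 12 = 1, which agrees with 1 − 0 + 0 = 1.

H_0 = Z,  H_1 = Z/2,  H_2 = 0.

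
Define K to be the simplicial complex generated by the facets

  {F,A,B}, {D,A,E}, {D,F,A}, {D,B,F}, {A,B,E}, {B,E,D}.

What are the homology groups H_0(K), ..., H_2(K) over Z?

H_0 ≅ Z,  H_1 = 0,  H_2 ≅ Z.

We work with the vertex ordering A < B < D < E < F. The simplices of K, each written with vertices in increasing order, are:

  0-simplices (5): A, B, D, E, F
  1-simplices (9): AB, AD, AE, AF, BD, BE, BF, DE, DF
  2-simplices (6): ABE, ABF, ADE, ADF, BDE, BDF

giving chain groups C_0 ≅ Z^5, C_1 ≅ Z^9, C_2 ≅ Z^6.

Boundary ∂_1: C_1 → C_0 maps an edge to its endpoints' difference, ∂[p,q] = q − p. For instance
  ∂AD = D − A.
The resulting 5×9 matrix has rank 4, and its Smith normal form has invariant factors (1,1,1,1).

Boundary ∂_2: C_2 → C_1 sends each 2-simplex [p,q,r] to [q,r] − [p,r] + [p,q]. For instance
  ∂ABE = BE − AE + AB,
  ∂ABF = BF − AF + AB.
The 9×6 boundary matrix has rank 5 and Smith normal form diag(1,1,1,1,1).

From H_k ≅ ker(∂_k) / im(∂_{k+1}) we obtain:

  H_0: rank C_0 − rank ∂_1 = 5 − 4 = 1, and the invariant factors of ∂_1 are all 1, so H_0 ≅ Z.
  H_1: rank ker ∂_1 − rank ∂_2 = (9 − 4) − 5 = 0, and the invariant factors of ∂_2 are all 1, so H_1 ≅ 0.
  H_2: rank ker ∂_2 − rank ∂_3 = (6 − 5) − 0 = 1, and there is no ∂_3, so H_2 ≅ Z.

As a check, the Euler characteristic is 5 − 9 + 6 = 2, which agrees with 1 − 0 + 1 = 2.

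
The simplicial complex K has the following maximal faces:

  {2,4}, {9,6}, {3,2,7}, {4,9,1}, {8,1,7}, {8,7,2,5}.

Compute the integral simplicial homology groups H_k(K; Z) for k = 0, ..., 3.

H_0 ≅ Z,  H_1 ≅ Z,  H_2 = 0,  H_3 = 0.

We work with the vertex ordering 1 < 2 < 3 < 4 < 5 < 6 < 7 < 8 < 9. The simplices of K, each written with vertices in increasing order, are:

  0-simplices (9): [1], [2], [3], [4], [5], [6], [7], [8], [9]
  1-simplices (15): [1,4], [1,7], [1,8], [1,9], [2,3], [2,4], [2,5], [2,7], [2,8], [3,7], [4,9], [5,7], [5,8], [6,9], [7,8]
  2-simplices (7): [1,4,9], [1,7,8], [2,3,7], [2,5,7], [2,5,8], [2,7,8], [5,7,8]
  3-simplices (1): [2,5,7,8]

so the chain groups are C_0 ≅ Z^9, C_1 ≅ Z^15, C_2 ≅ Z^7, C_3 ≅ Z^1.

Boundary ∂_1: C_1 → C_0 sends each edge [p,q] (with p < q) to q − p. For instance
  ∂[7,8] = [8] − [7].
As a 9×15 matrix over Z this has rank 8, with invariant factors (1,1,1,1,1,1,1,1).

The boundary map ∂_2: C_2 → C_1 sends each 2-simplex [p,q,r] to [q,r] − [p,r] + [p,q]. For instance
  ∂[2,5,8] = [5,8] − [2,8] + [2,5],
  ∂[5,7,8] = [7,8] − [5,8] + [5,7].
The 15×7 boundary matrix has rank 6 and Smith normal form diag(1,1,1,1,1,1).

∂_3: C_3 → C_2 sends each 3-simplex σ to the alternating sum Σ_i (−1)^i (σ with its i-th vertex removed). For instance
  ∂[2,5,7,8] = [5,7,8] − [2,7,8] + [2,5,8] − [2,5,7].
The 7×1 boundary matrix has rank 1 and Smith normal form diag(1).

From H_k ≅ ker(∂_k) / im(∂_{k+1}) we obtain:

  H_0: rank C_0 − rank ∂_1 = 9 − 8 = 1, and the invariant factors of ∂_1 are all 1, so H_0 ≅ Z.
  H_1: rank ker ∂_1 − rank ∂_2 = (15 − 8) − 6 = 1, and the invariant factors of ∂_2 are all 1, so H_1 ≅ Z.
  H_2: rank ker ∂_2 − rank ∂_3 = (7 − 6) − 1 = 0, and the invariant factors of ∂_3 are all 1, so H_2 ≅ 0.
  H_3: rank ker ∂_3 − rank ∂_4 = (1 − 1) − 0 = 0, and there is no ∂_4, so H_3 ≅ 0.

As a check, the Euler characteristic is 9 − 15 + 7 − 1 = 0, which agrees with 1 − 1 + 0 − 0 = 0.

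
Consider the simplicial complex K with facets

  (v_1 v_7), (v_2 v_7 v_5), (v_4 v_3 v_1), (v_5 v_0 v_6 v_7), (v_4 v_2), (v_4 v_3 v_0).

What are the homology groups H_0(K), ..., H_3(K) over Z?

H_0 ≅ Z,  H_1 ≅ Z^2,  H_2 = 0,  H_3 = 0.

Take the total order v_0 < v_1 < v_2 < v_3 < v_4 < v_5 < v_6 < v_7 on the vertex set. Then K (dimension 3) consists of the simplices:

  0-simplices (8): [v_0], [v_1], [v_2], [v_3], [v_4], [v_5], [v_6], [v_7]
  1-simplices (15): (15 of them)
  2-simplices (7): [v_0,v_3,v_4], [v_0,v_5,v_6], [v_0,v_5,v_7], [v_0,v_6,v_7], [v_1,v_3,v_4], [v_2,v_5,v_7], [v_5,v_6,v_7]
  3-simplices (1): [v_0,v_5,v_6,v_7]

giving chain groups C_0 ≅ Z^8, C_1 ≅ Z^15, C_2 ≅ Z^7, C_3 ≅ Z^1.

∂_1: C_1 → C_0 maps an edge to its endpoints' difference, ∂[p,q] = q − p. For instance
  ∂[v_2,v_5] = [v_5] − [v_2].
The 8×15 boundary matrix has rank 7 and Smith normal form diag(1,1,1,1,1,1,1).

The boundary map ∂_2: C_2 → C_1 acts by ∂[p,q,r] = [q,r] − [p,r] + [p,q]. For instance
  ∂[v_0,v_6,v_7] = [v_6,v_7] − [v_0,v_7] + [v_0,v_6],
  ∂[v_0,v_3,v_4] = [v_3,v_4] − [v_0,v_4] + [v_0,v_3].
This gives a 15×7 integer matrix of rank 6; reducing to Smith normal form yields diagonal entries (1,1,1,1,1,1).

Boundary ∂_3: C_3 → C_2 sends each 3-simplex σ to the alternating sum Σ_i (−1)^i (σ with its i-th vertex removed). For instance
  ∂[v_0,v_5,v_6,v_7] = [v_5,v_6,v_7] − [v_0,v_6,v_7] + [v_0,v_5,v_7] − [v_0,v_5,v_6].
The resulting 7×1 matrix has rank 1, and its Smith normal form has invariant factors (1).

Computing H_k = (kernel of ∂_k) / (image of ∂_{k+1}):

  H_0: rank C_0 − rank ∂_1 = 8 − 7 = 1, and the invariant factors of ∂_1 are all 1, so H_0 ≅ Z.
  H_1: rank ker ∂_1 − rank ∂_2 = (15 − 7) − 6 = 2, and the invariant factors of ∂_2 are all 1, so H_1 ≅ Z^2.
  H_2: rank ker ∂_2 − rank ∂_3 = (7 − 6) − 1 = 0, and the invariant factors of ∂_3 are all 1, so H_2 ≅ 0.
  H_3: rank ker ∂_3 − rank ∂_4 = (1 − 1) − 0 = 0, and there is no ∂_4, so H_3 ≅ 0.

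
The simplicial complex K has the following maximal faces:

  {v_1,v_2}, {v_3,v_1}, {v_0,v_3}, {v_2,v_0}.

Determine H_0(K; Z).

Fix the vertex order v_0 < v_1 < v_2 < v_3 and write every simplex with vertices in increasing order. Then dim K = 1 and the simplices of K are:

  0-simplices (4): [v_0], [v_1], [v_2], [v_3]
  1-simplices (4): [v_0,v_2], [v_0,v_3], [v_1,v_2], [v_1,v_3]

Hence C_0 ≅ Z^4, C_1 ≅ Z^4.

∂_1: C_1 → C_0 sends each edge [p,q] (with p < q) to q − p. For instance
  ∂[v_0,v_3] = [v_3] − [v_0].
The 4×4 boundary matrix has rank 3 and Smith normal form diag(1,1,1).

Now H_k = ker ∂_k / im ∂_{k+1}, so:

  H_0: rank C_0 − rank ∂_1 = 4 − 3 = 1, and the invariant factors of ∂_1 are all 1, so H_0 = Z.

(K is a triangulation of the circle S^1.)

H_0 ≅ Z.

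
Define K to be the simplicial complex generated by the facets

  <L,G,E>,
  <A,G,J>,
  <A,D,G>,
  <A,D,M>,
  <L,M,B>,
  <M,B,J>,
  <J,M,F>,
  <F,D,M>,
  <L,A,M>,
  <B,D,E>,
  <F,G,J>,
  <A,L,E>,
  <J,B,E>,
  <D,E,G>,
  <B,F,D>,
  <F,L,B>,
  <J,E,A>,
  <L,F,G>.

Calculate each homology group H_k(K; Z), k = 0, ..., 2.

H_0 = Z,  H_1 = Z ⊕ Z/2,  H_2 = 0.

Take the total order A < B < D < E < F < G < J < L < M on the vertex set. Then K (dimension 2) consists of the simplices:

  0-simplices (9): A, B, D, E, F, G, J, L, M
  1-simplices (27): AD, AE, AG, AJ, AL, AM, BD, BE, BF, BJ, BL, BM, DE, DF, DG, DM, EG, EJ, EL, FG, FJ, FL, FM, GJ, GL, JM, LM
  2-simplices (18): ADG, ADM, AEJ, AEL, AGJ, ALM, BDE, BDF, BEJ, BFL, BJM, BLM, DEG, DFM, EGL, FGJ, FGL, FJM

so the chain groups are C_0 ≅ Z^9, C_1 ≅ Z^27, C_2 ≅ Z^18.

∂_1: C_1 → C_0 maps an edge to its endpoints' difference, ∂[p,q] = q − p. For instance
  ∂DF = F − D.
The resulting 9×27 matrix has rank 8, and its Smith normal form has invariant factors (1,1,1,1,1,1,1,1).

The boundary map ∂_2: C_2 → C_1 sends each 2-simplex [p,q,r] to [q,r] − [p,r] + [p,q]. For instance
  ∂FGJ = GJ − FJ + FG,
  ∂EGL = GL − EL + EG.
The 27×18 boundary matrix has rank 18 and Smith normal form diag(1,1,1,1,1,1,1,1,1,1,1,1,1,1,1,1,1,2).

From H_k ≅ ker(∂_k) / im(∂_{k+1}) we obtain:

  H_0: rank C_0 − rank ∂_1 = 9 − 8 = 1, and the invariant factors of ∂_1 are all 1, so H_0 ≅ Z.
  H_1: rank ker ∂_1 − rank ∂_2 = (27 − 8) − 18 = 1, and ∂_2 has invariant factor 2 > 1, so H_1 ≅ Z ⊕ Z/2.
  H_2: rank ker ∂_2 − rank ∂_3 = (18 − 18) − 0 = 0, and there is no ∂_3, so H_2 ≅ 0.

As a check, the Euler characteristic is 9 − 27 + 18 = 0, which agrees with 1 − 1 + 0 = 0.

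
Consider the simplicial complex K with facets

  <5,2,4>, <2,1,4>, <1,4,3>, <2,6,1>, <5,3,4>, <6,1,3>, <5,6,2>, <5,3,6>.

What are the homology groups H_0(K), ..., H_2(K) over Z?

H_0 = Z,  H_1 = 0,  H_2 = Z.

Fix the vertex order 1 < 2 < 3 < 4 < 5 < 6 and write every simplex with vertices in increasing order. Then dim K = 2 and the simplices of K are:

  0-simplices (6): [1], [2], [3], [4], [5], [6]
  1-simplices (12): [1,2], [1,3], [1,4], [1,6], [2,4], [2,5], [2,6], [3,4], [3,5], [3,6], [4,5], [5,6]
  2-simplices (8): [1,2,4], [1,2,6], [1,3,4], [1,3,6], [2,4,5], [2,5,6], [3,4,5], [3,5,6]

Hence C_0 ≅ Z^6, C_1 ≅ Z^12, C_2 ≅ Z^8.

Boundary ∂_1: C_1 → C_0 sends each edge [p,q] (with p < q) to q − p. For instance
  ∂[3,4] = [4] − [3].
This gives a 6×12 integer matrix of rank 5; reducing to Smith normal form yields diagonal entries (1,1,1,1,1).

Boundary ∂_2: C_2 → C_1 sends each 2-simplex [p,q,r] to [q,r] − [p,r] + [p,q]. For instance
  ∂[1,3,6] = [3,6] − [1,6] + [1,3],
  ∂[2,5,6] = [5,6] − [2,6] + [2,5].
The resulting 12×8 matrix has rank 7, and its Smith normal form has invariant factors (1,1,1,1,1,1,1).

From H_k ≅ ker(∂_k) / im(∂_{k+1}) we obtain:

  H_0: rank C_0 − rank ∂_1 = 6 − 5 = 1, and the invariant factors of ∂_1 are all 1, so H_0 = Z.
  H_1: rank ker ∂_1 − rank ∂_2 = (12 − 5) − 7 = 0, and the invariant factors of ∂_2 are all 1, so H_1 = 0.
  H_2: rank ker ∂_2 − rank ∂_3 = (8 − 7) − 0 = 1, and there is no ∂_3, so H_2 = Z.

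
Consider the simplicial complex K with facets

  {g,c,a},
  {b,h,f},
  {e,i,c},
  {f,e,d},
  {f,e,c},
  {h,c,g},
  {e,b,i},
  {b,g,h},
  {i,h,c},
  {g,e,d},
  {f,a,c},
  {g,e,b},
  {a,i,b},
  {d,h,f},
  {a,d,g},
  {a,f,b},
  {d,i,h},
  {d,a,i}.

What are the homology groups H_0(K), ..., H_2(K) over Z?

Order the vertices as a < b < c < d < e < f < g < h < i. Listing each simplex with vertices in this order, K has dimension 2 with simplices:

  0-simplices (9): a, b, c, d, e, f, g, h, i
  1-simplices (27): ab, ac, ad, af, ag, ai, be, bf, bg, bh, bi, ce, cf, cg, ch, ci, de, df, dg, dh, di, ef, eg, ei, fh, gh, hi
  2-simplices (18): abf, abi, acf, acg, adg, adi, beg, bei, bfh, bgh, cef, cei, cgh, chi, def, deg, dfh, dhi

Hence C_0 ≅ Z^9, C_1 ≅ Z^27, C_2 ≅ Z^18.

The boundary map ∂_1: C_1 → C_0 maps an edge to its endpoints' difference, ∂[p,q] = q − p.
As a 9×27 matrix over Z this has rank 8, with invariant factors (1,1,1,1,1,1,1,1).

∂_2: C_2 → C_1 acts by ∂[p,q,r] = [q,r] − [p,r] + [p,q]. For instance
  ∂bfh = fh − bh + bf,
  ∂bei = ei − bi + be.
The resulting 27×18 matrix has rank 17, and its Smith normal form has invariant factors (1,1,1,1,1,1,1,1,1,1,1,1,1,1,1,1,1).

Computing H_k = (kernel of ∂_k) / (image of ∂_{k+1}):

  H_0: rank C_0 − rank ∂_1 = 9 − 8 = 1, and the invariant factors of ∂_1 are all 1, so H_0 ≅ Z.
  H_1: rank ker ∂_1 − rank ∂_2 = (27 − 8) − 17 = 2, and the invariant factors of ∂_2 are all 1, so H_1 ≅ Z^2.
  H_2: rank ker ∂_2 − rank ∂_3 = (18 − 17) − 0 = 1, and there is no ∂_3, so H_2 ≅ Z.

H_0 = Z,  H_1 = Z^2,  H_2 = Z.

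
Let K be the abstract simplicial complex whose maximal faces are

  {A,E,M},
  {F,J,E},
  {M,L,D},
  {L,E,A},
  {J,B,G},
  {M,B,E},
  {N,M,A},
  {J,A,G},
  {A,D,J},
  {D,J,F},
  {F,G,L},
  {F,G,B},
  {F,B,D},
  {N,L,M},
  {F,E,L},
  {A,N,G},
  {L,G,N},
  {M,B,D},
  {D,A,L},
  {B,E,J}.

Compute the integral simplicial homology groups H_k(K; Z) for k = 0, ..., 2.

Take the total order A < B < D < E < F < G < J < L < M < N on the vertex set. Then K (dimension 2) consists of the simplices:

  0-simplices (10): A, B, D, E, F, G, J, L, M, N
  1-simplices (30): AD, AE, AG, AJ, AL, AM, AN, BD, BE, BF, BG, BJ, BM, DF, DJ, DL, DM, EF, EJ, EL, EM, FG, FJ, FL, GJ, GL, GN, LM, LN, MN
  2-simplices (20): ADJ, ADL, AEL, AEM, AGJ, AGN, AMN, BDF, BDM, BEJ, BEM, BFG, BGJ, DFJ, DLM, EFJ, EFL, FGL, GLN, LMN

so the chain groups are C_0 ≅ Z^10, C_1 ≅ Z^30, C_2 ≅ Z^20.

∂_1: C_1 → C_0 maps an edge to its endpoints' difference, ∂[p,q] = q − p. For instance
  ∂AJ = J − A.
As a 10×30 matrix over Z this has rank 9, with invariant factors (1,1,1,1,1,1,1,1,1).

Boundary ∂_2: C_2 → C_1 acts by ∂[p,q,r] = [q,r] − [p,r] + [p,q]. For instance
  ∂DFJ = FJ − DJ + DF,
  ∂AEM = EM − AM + AE.
The 30×20 boundary matrix has rank 20 and Smith normal form diag(1,1,1,1,1,1,1,1,1,1,1,1,1,1,1,1,1,1,1,2).

From H_k ≅ ker(∂_k) / im(∂_{k+1}) we obtain:

  H_0: rank C_0 − rank ∂_1 = 10 − 9 = 1, and the invariant factors of ∂_1 are all 1, so H_0 ≅ Z.
  H_1: rank ker ∂_1 − rank ∂_2 = (30 − 9) − 20 = 1, and ∂_2 has invariant factor 2 > 1, so H_1 ≅ Z ⊕ Z/2.
  H_2: rank ker ∂_2 − rank ∂_3 = (20 − 20) − 0 = 0, and there is no ∂_3, so H_2 ≅ 0.

H_0 = Z,  H_1 = Z ⊕ Z/2,  H_2 = 0.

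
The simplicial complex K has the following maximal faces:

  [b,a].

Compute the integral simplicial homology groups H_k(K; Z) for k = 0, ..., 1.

Order the vertices as a < b. Listing each simplex with vertices in this order, K has dimension 1 with simplices:

  0-simplices (2): a, b
  1-simplices (1): ab

giving chain groups C_0 ≅ Z^2, C_1 ≅ Z^1.

Boundary ∂_1: C_1 → C_0 is given by ∂[p,q] = [q] − [p].
This gives a 2×1 integer matrix of rank 1; reducing to Smith normal form yields diagonal entries (1).

From H_k ≅ ker(∂_k) / im(∂_{k+1}) we obtain:

  H_0: rank C_0 − rank ∂_1 = 2 − 1 = 1, and the invariant factors of ∂_1 are all 1, so H_0 = Z.
  H_1: rank ker ∂_1 − rank ∂_2 = (1 − 1) − 0 = 0, and there is no ∂_2, so H_1 = 0.

As a check, the Euler characteristic is 2 − 1 = 1, which agrees with 1 − 0 = 1.
(K is a triangulation of the 1-simplex.)

H_0 = Z,  H_1 = 0.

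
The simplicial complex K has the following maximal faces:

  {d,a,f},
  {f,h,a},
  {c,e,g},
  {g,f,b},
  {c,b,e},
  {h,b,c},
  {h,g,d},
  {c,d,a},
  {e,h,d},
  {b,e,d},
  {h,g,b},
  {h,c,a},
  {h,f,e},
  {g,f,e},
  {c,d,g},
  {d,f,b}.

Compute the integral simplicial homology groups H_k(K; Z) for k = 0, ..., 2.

Order the vertices as a < b < c < d < e < f < g < h. Listing each simplex with vertices in this order, K has dimension 2 with simplices:

  0-simplices (8): a, b, c, d, e, f, g, h
  1-simplices (24): ac, ad, af, ah, bc, bd, be, bf, bg, bh, cd, ce, cg, ch, de, df, dg, dh, ef, eg, eh, fg, fh, gh
  2-simplices (16): acd, ach, adf, afh, bce, bch, bde, bdf, bfg, bgh, cdg, ceg, deh, dgh, efg, efh

giving chain groups C_0 ≅ Z^8, C_1 ≅ Z^24, C_2 ≅ Z^16.

Boundary ∂_1: C_1 → C_0 sends each edge [p,q] (with p < q) to q − p. For instance
  ∂ah = h − a.
As a 8×24 matrix over Z this has rank 7, with invariant factors (1,1,1,1,1,1,1).

Boundary ∂_2: C_2 → C_1 sends each 2-simplex [p,q,r] to [q,r] − [p,r] + [p,q]. For instance
  ∂ceg = eg − cg + ce,
  ∂bgh = gh − bh + bg.
The resulting 24×16 matrix has rank 15, and its Smith normal form has invariant factors (1,1,1,1,1,1,1,1,1,1,1,1,1,1,1).

Now H_k = ker ∂_k / im ∂_{k+1}, so:

  H_0: rank C_0 − rank ∂_1 = 8 − 7 = 1, and the invariant factors of ∂_1 are all 1, so H_0 ≅ Z.
  H_1: rank ker ∂_1 − rank ∂_2 = (24 − 7) − 15 = 2, and the invariant factors of ∂_2 are all 1, so H_1 ≅ Z^2.
  H_2: rank ker ∂_2 − rank ∂_3 = (16 − 15) − 0 = 1, and there is no ∂_3, so H_2 ≅ Z.

As a check, the Euler characteristic is 8 − 24 + 16 = 0, which agrees with 1 − 2 + 1 = 0.

H_0 ≅ Z,  H_1 ≅ Z^2,  H_2 ≅ Z.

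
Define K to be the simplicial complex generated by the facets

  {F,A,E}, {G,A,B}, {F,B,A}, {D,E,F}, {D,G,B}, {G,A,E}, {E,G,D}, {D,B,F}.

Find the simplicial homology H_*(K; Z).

H_0 = Z,  H_1 = 0,  H_2 = Z.

We work with the vertex ordering A < B < D < E < F < G. The simplices of K, each written with vertices in increasing order, are:

  0-simplices (6): A, B, D, E, F, G
  1-simplices (12): AB, AE, AF, AG, BD, BF, BG, DE, DF, DG, EF, EG
  2-simplices (8): ABF, ABG, AEF, AEG, BDF, BDG, DEF, DEG

giving chain groups C_0 ≅ Z^6, C_1 ≅ Z^12, C_2 ≅ Z^8.

∂_1: C_1 → C_0 sends each edge [p,q] (with p < q) to q − p.
As a 6×12 matrix over Z this has rank 5, with invariant factors (1,1,1,1,1).

Boundary ∂_2: C_2 → C_1 maps a triangle to the signed sum of its edges. For instance
  ∂DEG = EG − DG + DE,
  ∂AEF = EF − AF + AE.
This gives a 12×8 integer matrix of rank 7; reducing to Smith normal form yields diagonal entries (1,1,1,1,1,1,1).

From H_k ≅ ker(∂_k) / im(∂_{k+1}) we obtain:

  H_0: rank C_0 − rank ∂_1 = 6 − 5 = 1, and the invariant factors of ∂_1 are all 1, so H_0 ≅ Z.
  H_1: rank ker ∂_1 − rank ∂_2 = (12 − 5) − 7 = 0, and the invariant factors of ∂_2 are all 1, so H_1 ≅ 0.
  H_2: rank ker ∂_2 − rank ∂_3 = (8 − 7) − 0 = 1, and there is no ∂_3, so H_2 ≅ Z.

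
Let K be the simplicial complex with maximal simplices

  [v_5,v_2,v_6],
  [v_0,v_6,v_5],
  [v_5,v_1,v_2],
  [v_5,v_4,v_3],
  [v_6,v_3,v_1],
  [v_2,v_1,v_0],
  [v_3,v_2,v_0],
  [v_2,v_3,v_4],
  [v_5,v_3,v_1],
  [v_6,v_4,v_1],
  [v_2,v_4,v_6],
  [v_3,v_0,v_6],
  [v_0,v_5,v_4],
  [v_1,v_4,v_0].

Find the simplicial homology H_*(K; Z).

Order the vertices as v_0 < v_1 < v_2 < v_3 < v_4 < v_5 < v_6. Listing each simplex with vertices in this order, K has dimension 2 with simplices:

  0-simplices (7): [v_0], [v_1], [v_2], [v_3], [v_4], [v_5], [v_6]
  1-simplices (21): (21 of them)
  2-simplices (14): (14 of them)

so the chain groups are C_0 ≅ Z^7, C_1 ≅ Z^21, C_2 ≅ Z^14.

Boundary ∂_1: C_1 → C_0 maps an edge to its endpoints' difference, ∂[p,q] = q − p. For instance
  ∂[v_2,v_6] = [v_6] − [v_2].
The 7×21 boundary matrix has rank 6 and Smith normal form diag(1,1,1,1,1,1).

Boundary ∂_2: C_2 → C_1 sends each 2-simplex [p,q,r] to [q,r] − [p,r] + [p,q]. For instance
  ∂[v_0,v_2,v_3] = [v_2,v_3] − [v_0,v_3] + [v_0,v_2],
  ∂[v_1,v_4,v_6] = [v_4,v_6] − [v_1,v_6] + [v_1,v_4].
The resulting 21×14 matrix has rank 13, and its Smith normal form has invariant factors (1,1,1,1,1,1,1,1,1,1,1,1,1).

Now H_k = ker ∂_k / im ∂_{k+1}, so:

  H_0: rank C_0 − rank ∂_1 = 7 − 6 = 1, and the invariant factors of ∂_1 are all 1, so H_0 = Z.
  H_1: rank ker ∂_1 − rank ∂_2 = (21 − 6) − 13 = 2, and the invariant factors of ∂_2 are all 1, so H_1 = Z^2.
  H_2: rank ker ∂_2 − rank ∂_3 = (14 − 13) − 0 = 1, and there is no ∂_3, so H_2 = Z.

(K is a triangulation of the torus T^2.)

H_0 = Z,  H_1 = Z^2,  H_2 = Z.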